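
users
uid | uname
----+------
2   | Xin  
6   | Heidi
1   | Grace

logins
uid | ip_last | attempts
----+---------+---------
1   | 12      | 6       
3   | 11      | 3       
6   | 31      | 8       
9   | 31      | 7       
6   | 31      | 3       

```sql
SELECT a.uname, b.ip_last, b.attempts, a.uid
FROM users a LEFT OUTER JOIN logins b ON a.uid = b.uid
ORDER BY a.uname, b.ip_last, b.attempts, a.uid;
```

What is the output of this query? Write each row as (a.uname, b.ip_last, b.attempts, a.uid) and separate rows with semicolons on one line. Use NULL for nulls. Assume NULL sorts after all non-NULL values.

LEFT JOIN keeps every row from `users`; unmatched rows get NULL for `logins`'s columns.
Matching on a.uid = b.uid.
Matched pairs: 3; unmatched a rows kept: 1.

(Grace, 12, 6, 1); (Heidi, 31, 3, 6); (Heidi, 31, 8, 6); (Xin, NULL, NULL, 2)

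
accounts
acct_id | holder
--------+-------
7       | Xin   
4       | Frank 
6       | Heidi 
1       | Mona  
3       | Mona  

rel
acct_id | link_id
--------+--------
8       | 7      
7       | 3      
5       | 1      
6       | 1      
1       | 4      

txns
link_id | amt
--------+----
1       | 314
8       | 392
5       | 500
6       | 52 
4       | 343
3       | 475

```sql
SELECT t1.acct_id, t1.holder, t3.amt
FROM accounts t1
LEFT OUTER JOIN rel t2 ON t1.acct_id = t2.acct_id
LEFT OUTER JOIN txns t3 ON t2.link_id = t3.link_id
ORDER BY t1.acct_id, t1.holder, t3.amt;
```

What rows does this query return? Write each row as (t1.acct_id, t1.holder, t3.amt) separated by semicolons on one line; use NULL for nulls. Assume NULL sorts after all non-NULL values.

Step 1 — t1 LEFT JOIN t2 on acct_id → 5 row(s).
Then LEFT JOIN `txns t3` on link_id: each of those 5 rows is kept; rows whose t2.link_id has no match in t3 get NULL for t3's columns.

(1, Mona, 343); (3, Mona, NULL); (4, Frank, NULL); (6, Heidi, 314); (7, Xin, 475)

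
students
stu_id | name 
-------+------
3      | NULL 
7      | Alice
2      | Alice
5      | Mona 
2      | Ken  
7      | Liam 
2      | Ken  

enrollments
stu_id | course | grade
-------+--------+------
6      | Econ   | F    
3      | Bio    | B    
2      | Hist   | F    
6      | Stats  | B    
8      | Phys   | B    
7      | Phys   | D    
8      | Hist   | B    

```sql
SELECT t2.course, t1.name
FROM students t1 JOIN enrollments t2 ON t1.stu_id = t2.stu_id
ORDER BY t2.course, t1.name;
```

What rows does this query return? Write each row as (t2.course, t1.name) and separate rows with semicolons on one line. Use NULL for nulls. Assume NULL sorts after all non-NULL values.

(Bio, NULL); (Hist, Alice); (Hist, Ken); (Hist, Ken); (Phys, Alice); (Phys, Liam)

INNER JOIN keeps only pairs where the ON condition holds.
Matching on t1.stu_id = t2.stu_id.
- stu_id=3: 1 matching t2 row(s), so 1 row(s) emitted.
- stu_id=7: 1 matching t2 row(s), so 1 row(s) emitted.
- stu_id=2: 1 matching t2 row(s), so 1 row(s) emitted.
- stu_id=5: no matching t2 row, dropped.
- stu_id=2: 1 matching t2 row(s), so 1 row(s) emitted.
- stu_id=7: 1 matching t2 row(s), so 1 row(s) emitted.
- stu_id=2: 1 matching t2 row(s), so 1 row(s) emitted.
After projecting and ordering:
t2.course | t1.name
Bio | NULL
Hist | Alice
Hist | Ken
Hist | Ken
Phys | Alice
Phys | Liam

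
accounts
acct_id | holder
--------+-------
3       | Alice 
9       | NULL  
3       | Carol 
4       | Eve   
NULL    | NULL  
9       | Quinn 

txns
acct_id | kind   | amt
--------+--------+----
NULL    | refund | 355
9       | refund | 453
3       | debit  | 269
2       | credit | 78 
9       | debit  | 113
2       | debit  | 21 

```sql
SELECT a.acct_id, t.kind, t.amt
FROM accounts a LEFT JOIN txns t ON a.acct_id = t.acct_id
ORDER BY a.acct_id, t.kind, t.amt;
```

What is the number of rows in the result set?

8

LEFT JOIN keeps every row from `accounts`; unmatched rows get NULL for `txns`'s columns.
Matching on a.acct_id = t.acct_id. A NULL in a compared column never satisfies the condition.
Matched pairs: 6; unmatched a rows kept: 2.
Total: 6 matched + 2 padded = 8 rows.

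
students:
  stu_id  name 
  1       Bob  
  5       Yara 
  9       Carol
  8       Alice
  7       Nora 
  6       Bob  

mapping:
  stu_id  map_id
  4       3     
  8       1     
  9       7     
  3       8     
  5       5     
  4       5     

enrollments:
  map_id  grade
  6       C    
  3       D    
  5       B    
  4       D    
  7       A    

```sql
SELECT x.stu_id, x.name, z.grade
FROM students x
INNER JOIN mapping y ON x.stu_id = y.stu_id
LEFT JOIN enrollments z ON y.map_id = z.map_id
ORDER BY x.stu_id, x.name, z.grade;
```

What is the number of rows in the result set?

3

Evaluate left to right. First `students x INNER JOIN mapping y` on stu_id: 3 row(s).
Then LEFT JOIN `enrollments z` on map_id: each of those 3 rows is kept; rows whose y.map_id has no match in z get NULL for z's columns.
Result: 3 row(s).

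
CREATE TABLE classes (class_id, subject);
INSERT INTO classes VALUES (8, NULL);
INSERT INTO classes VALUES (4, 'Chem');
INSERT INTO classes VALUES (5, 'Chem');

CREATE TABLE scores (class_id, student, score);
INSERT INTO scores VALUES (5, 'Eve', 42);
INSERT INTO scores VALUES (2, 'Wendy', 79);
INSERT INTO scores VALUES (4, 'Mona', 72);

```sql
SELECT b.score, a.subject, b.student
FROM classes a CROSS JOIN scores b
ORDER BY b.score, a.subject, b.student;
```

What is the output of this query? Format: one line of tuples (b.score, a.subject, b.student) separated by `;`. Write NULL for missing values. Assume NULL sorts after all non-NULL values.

CROSS JOIN pairs every row of `classes` with every row of `scores`: 3 × 3 = 9 rows.
After projecting and ordering:
b.score | a.subject | b.student
42 | Chem | Eve
42 | Chem | Eve
42 | NULL | Eve
72 | Chem | Mona
72 | Chem | Mona
72 | NULL | Mona
79 | Chem | Wendy
79 | Chem | Wendy
79 | NULL | Wendy

(42, Chem, Eve); (42, Chem, Eve); (42, NULL, Eve); (72, Chem, Mona); (72, Chem, Mona); (72, NULL, Mona); (79, Chem, Wendy); (79, Chem, Wendy); (79, NULL, Wendy)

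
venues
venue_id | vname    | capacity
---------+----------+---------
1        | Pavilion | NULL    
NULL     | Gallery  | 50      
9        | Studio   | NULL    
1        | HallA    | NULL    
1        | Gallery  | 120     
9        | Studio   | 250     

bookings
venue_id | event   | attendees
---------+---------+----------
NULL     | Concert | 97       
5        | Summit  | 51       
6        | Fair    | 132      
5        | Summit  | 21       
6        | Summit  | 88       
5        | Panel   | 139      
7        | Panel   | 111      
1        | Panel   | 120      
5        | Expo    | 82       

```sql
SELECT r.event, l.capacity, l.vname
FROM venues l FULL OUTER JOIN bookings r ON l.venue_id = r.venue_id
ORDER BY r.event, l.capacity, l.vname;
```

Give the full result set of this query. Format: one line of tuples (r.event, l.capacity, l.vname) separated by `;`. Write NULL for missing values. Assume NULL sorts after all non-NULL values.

(Concert, NULL, NULL); (Expo, NULL, NULL); (Fair, NULL, NULL); (Panel, 120, Gallery); (Panel, NULL, HallA); (Panel, NULL, Pavilion); (Panel, NULL, NULL); (Panel, NULL, NULL); (Summit, NULL, NULL); (Summit, NULL, NULL); (Summit, NULL, NULL); (NULL, 50, Gallery); (NULL, 250, Studio); (NULL, NULL, Studio)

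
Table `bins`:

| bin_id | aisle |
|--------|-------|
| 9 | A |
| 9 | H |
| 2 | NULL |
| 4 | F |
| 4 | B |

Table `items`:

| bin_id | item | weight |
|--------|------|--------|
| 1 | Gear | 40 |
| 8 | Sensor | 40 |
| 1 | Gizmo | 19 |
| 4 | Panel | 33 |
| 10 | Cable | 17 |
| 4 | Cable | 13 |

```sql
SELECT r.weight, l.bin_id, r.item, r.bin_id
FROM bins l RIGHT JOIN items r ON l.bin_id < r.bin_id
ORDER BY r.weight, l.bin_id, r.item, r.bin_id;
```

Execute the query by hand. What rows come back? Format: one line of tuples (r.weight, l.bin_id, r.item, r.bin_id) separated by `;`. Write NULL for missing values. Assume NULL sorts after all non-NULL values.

RIGHT JOIN keeps every row from `items`; unmatched rows get NULL for `bins`'s columns.
Matching on l.bin_id < r.bin_id.
- bin_id=9: 1 matching r row(s), so 1 row(s) emitted.
- bin_id=9: 1 matching r row(s), so 1 row(s) emitted.
- bin_id=2: 4 matching r row(s), so 4 row(s) emitted.
- bin_id=4: 2 matching r row(s), so 2 row(s) emitted.
- bin_id=4: 2 matching r row(s), so 2 row(s) emitted.
- 2 row(s) from r found no l partner → padded with NULL.

(13, 2, Cable, 4); (17, 2, Cable, 10); (17, 4, Cable, 10); (17, 4, Cable, 10); (17, 9, Cable, 10); (17, 9, Cable, 10); (19, NULL, Gizmo, 1); (33, 2, Panel, 4); (40, 2, Sensor, 8); (40, 4, Sensor, 8); (40, 4, Sensor, 8); (40, NULL, Gear, 1)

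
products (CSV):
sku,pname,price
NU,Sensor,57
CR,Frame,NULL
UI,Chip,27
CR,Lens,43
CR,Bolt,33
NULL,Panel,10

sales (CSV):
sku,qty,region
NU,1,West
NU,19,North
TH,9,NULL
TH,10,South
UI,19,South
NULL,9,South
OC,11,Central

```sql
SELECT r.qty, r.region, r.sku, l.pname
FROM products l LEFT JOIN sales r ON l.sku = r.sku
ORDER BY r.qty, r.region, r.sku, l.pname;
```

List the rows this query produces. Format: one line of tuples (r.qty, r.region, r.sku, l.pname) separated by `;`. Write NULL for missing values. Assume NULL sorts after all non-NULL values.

LEFT JOIN keeps every row from `products`; unmatched rows get NULL for `sales`'s columns.
Matching on l.sku = r.sku. A NULL in a compared column never satisfies the condition.
- l (sku=NU) pairs with 2 row(s) of r.
- l (sku=CR) has no partner → padded with NULL.
- l (sku=UI) pairs with 1 row(s) of r.
- l (sku=CR) has no partner → padded with NULL.
- l (sku=CR) has no partner → padded with NULL.
- l (sku=NULL) has no partner → padded with NULL.
After projecting and ordering:
r.qty | r.region | r.sku | l.pname
1 | West | NU | Sensor
19 | North | NU | Sensor
19 | South | UI | Chip
NULL | NULL | NULL | Bolt
NULL | NULL | NULL | Frame
NULL | NULL | NULL | Lens
NULL | NULL | NULL | Panel

(1, West, NU, Sensor); (19, North, NU, Sensor); (19, South, UI, Chip); (NULL, NULL, NULL, Bolt); (NULL, NULL, NULL, Frame); (NULL, NULL, NULL, Lens); (NULL, NULL, NULL, Panel)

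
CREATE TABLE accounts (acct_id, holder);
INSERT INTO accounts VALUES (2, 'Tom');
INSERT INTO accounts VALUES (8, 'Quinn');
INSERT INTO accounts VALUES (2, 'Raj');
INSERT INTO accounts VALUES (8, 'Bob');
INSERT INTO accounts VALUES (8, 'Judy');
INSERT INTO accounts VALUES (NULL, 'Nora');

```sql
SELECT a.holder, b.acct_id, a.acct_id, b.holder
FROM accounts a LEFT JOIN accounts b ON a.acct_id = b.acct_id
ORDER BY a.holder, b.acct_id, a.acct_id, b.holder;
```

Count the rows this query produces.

14

LEFT JOIN keeps every row from `accounts a`; unmatched rows get NULL for `accounts b`'s columns.
Matching on a.acct_id = b.acct_id. A NULL in a compared column never satisfies the condition.
- acct_id=2: 2 matching b row(s), so 2 row(s) emitted.
- acct_id=8: 3 matching b row(s), so 3 row(s) emitted.
- acct_id=2: 2 matching b row(s), so 2 row(s) emitted.
- acct_id=8: 3 matching b row(s), so 3 row(s) emitted.
- acct_id=8: 3 matching b row(s), so 3 row(s) emitted.
- acct_id=NULL: no b row matches, row kept with b columns NULL.
Total: 13 matched + 1 padded = 14 rows.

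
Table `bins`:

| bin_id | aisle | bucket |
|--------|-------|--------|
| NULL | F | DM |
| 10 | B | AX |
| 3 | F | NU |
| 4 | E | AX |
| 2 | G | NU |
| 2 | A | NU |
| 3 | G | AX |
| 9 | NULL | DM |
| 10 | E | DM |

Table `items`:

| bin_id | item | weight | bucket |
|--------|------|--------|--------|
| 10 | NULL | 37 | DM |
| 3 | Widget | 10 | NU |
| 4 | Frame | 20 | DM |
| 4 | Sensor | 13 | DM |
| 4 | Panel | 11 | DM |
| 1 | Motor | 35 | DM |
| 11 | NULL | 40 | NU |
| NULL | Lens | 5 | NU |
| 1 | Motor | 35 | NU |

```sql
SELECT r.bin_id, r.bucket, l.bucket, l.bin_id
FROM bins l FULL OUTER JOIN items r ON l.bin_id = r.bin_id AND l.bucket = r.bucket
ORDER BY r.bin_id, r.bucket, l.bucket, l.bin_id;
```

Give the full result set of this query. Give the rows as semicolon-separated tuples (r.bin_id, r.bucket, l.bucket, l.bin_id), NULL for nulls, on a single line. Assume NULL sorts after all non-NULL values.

(1, DM, NULL, NULL); (1, NU, NULL, NULL); (3, NU, NU, 3); (4, DM, NULL, NULL); (4, DM, NULL, NULL); (4, DM, NULL, NULL); (10, DM, DM, 10); (11, NU, NULL, NULL); (NULL, NU, NULL, NULL); (NULL, NULL, AX, 3); (NULL, NULL, AX, 4); (NULL, NULL, AX, 10); (NULL, NULL, DM, 9); (NULL, NULL, DM, NULL); (NULL, NULL, NU, 2); (NULL, NULL, NU, 2)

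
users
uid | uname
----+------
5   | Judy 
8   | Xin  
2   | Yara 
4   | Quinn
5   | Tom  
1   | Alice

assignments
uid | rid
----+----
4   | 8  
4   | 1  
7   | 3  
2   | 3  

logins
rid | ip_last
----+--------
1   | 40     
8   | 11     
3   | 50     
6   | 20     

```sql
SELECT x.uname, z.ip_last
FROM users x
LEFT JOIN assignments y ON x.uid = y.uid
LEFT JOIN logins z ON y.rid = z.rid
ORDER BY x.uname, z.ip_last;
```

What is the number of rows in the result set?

Evaluate left to right. First `users x LEFT JOIN assignments y` on uid: 7 row(s).
Then LEFT JOIN `logins z` on rid: each of those 7 rows is kept; rows whose y.rid has no match in z get NULL for z's columns.
Result: 7 row(s).

7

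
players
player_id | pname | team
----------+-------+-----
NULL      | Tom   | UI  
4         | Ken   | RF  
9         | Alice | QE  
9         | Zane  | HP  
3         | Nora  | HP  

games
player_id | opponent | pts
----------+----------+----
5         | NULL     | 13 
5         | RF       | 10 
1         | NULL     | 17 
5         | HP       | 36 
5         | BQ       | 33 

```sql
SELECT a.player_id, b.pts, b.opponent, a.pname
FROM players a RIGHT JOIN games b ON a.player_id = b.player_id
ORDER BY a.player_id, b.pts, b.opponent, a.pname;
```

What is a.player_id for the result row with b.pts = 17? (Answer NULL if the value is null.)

NULL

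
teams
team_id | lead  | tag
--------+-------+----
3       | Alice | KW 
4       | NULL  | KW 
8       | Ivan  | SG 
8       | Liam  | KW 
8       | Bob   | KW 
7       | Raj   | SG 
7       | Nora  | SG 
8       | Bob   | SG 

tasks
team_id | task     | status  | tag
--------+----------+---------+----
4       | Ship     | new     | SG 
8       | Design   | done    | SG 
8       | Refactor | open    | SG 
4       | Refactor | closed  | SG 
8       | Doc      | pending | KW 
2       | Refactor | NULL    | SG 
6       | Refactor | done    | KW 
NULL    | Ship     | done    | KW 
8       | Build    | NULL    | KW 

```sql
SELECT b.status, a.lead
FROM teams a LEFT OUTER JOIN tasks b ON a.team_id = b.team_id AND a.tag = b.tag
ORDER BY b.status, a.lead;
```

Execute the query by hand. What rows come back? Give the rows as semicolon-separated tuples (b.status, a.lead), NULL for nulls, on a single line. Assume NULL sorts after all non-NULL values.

LEFT JOIN keeps every row from `teams`; unmatched rows get NULL for `tasks`'s columns.
Matching on a.team_id = b.team_id AND a.tag = b.tag. A NULL in a compared column never satisfies the condition.
- team_id=3, tag=KW: no b row matches, row kept with b columns NULL.
- team_id=4, tag=KW: no b row matches, row kept with b columns NULL.
- team_id=8, tag=SG: 2 matching b row(s), so 2 row(s) emitted.
- team_id=8, tag=KW: 2 matching b row(s), so 2 row(s) emitted.
- team_id=8, tag=KW: 2 matching b row(s), so 2 row(s) emitted.
- team_id=7, tag=SG: no b row matches, row kept with b columns NULL.
- team_id=7, tag=SG: no b row matches, row kept with b columns NULL.
- team_id=8, tag=SG: 2 matching b row(s), so 2 row(s) emitted.

(done, Bob); (done, Ivan); (open, Bob); (open, Ivan); (pending, Bob); (pending, Liam); (NULL, Alice); (NULL, Bob); (NULL, Liam); (NULL, Nora); (NULL, Raj); (NULL, NULL)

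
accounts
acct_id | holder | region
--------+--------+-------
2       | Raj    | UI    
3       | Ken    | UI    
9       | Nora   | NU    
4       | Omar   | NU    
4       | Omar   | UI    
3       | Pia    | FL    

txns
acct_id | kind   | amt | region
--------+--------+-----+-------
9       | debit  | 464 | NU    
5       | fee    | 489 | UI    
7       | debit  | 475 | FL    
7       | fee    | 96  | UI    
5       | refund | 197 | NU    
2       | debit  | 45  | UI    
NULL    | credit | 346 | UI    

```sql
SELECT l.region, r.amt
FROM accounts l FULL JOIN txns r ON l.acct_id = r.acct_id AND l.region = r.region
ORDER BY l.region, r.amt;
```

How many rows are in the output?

FULL OUTER JOIN keeps every row from both sides; unmatched rows get NULL for the other side's columns.
Matching on l.acct_id = r.acct_id AND l.region = r.region. A NULL in a compared column never satisfies the condition.
- l (acct_id=2, region=UI) pairs with 1 row(s) of r.
- l (acct_id=3, region=UI) has no partner → padded with NULL.
- l (acct_id=9, region=NU) pairs with 1 row(s) of r.
- l (acct_id=4, region=NU) has no partner → padded with NULL.
- l (acct_id=4, region=UI) has no partner → padded with NULL.
- l (acct_id=3, region=FL) has no partner → padded with NULL.
- 5 row(s) from r found no l partner → padded with NULL.
Total: 2 matched + 9 padded = 11 rows.

11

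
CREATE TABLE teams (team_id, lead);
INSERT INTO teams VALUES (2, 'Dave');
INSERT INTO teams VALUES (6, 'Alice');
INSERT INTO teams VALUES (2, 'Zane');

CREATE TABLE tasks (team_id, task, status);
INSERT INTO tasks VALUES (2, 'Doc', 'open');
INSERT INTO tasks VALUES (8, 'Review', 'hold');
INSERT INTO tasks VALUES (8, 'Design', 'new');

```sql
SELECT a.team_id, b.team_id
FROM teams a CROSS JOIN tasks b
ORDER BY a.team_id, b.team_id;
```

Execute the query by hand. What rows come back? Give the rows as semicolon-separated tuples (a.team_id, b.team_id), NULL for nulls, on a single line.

CROSS JOIN pairs every row of `teams` with every row of `tasks`: 3 × 3 = 9 rows.

(2, 2); (2, 2); (2, 8); (2, 8); (2, 8); (2, 8); (6, 2); (6, 8); (6, 8)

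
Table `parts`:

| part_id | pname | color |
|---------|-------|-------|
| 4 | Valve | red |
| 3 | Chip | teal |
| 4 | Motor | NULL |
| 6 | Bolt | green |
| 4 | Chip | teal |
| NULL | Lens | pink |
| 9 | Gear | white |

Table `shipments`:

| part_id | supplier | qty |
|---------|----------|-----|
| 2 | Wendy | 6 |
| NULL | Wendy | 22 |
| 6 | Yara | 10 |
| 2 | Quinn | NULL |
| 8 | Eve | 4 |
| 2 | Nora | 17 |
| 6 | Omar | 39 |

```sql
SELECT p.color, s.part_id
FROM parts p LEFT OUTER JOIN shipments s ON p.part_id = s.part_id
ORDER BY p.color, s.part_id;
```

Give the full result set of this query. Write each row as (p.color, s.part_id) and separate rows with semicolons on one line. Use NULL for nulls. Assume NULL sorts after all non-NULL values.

LEFT JOIN keeps every row from `parts`; unmatched rows get NULL for `shipments`'s columns.
Matching on p.part_id = s.part_id. A NULL in a compared column never satisfies the condition.
- p (part_id=4) has no partner → padded with NULL.
- p (part_id=3) has no partner → padded with NULL.
- p (part_id=4) has no partner → padded with NULL.
- p (part_id=6) pairs with 2 row(s) of s.
- p (part_id=4) has no partner → padded with NULL.
- p (part_id=NULL) has no partner → padded with NULL.
- p (part_id=9) has no partner → padded with NULL.
After projecting and ordering:
p.color | s.part_id
green | 6
green | 6
pink | NULL
red | NULL
teal | NULL
teal | NULL
white | NULL
NULL | NULL

(green, 6); (green, 6); (pink, NULL); (red, NULL); (teal, NULL); (teal, NULL); (white, NULL); (NULL, NULL)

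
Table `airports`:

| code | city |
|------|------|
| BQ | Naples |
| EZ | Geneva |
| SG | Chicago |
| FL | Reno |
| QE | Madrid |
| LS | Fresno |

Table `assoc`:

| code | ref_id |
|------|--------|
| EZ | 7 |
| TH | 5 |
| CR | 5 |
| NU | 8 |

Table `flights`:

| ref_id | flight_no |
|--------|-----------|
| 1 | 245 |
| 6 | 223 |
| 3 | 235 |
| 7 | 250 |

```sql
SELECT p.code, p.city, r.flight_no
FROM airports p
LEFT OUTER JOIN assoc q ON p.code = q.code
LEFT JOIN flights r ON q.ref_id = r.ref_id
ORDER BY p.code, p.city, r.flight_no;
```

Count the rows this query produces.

6

Step 1 — p LEFT JOIN q on code → 6 row(s).
Then LEFT JOIN `flights r` on ref_id: each of those 6 rows is kept; rows whose q.ref_id has no match in r get NULL for r's columns.
Result: 6 row(s).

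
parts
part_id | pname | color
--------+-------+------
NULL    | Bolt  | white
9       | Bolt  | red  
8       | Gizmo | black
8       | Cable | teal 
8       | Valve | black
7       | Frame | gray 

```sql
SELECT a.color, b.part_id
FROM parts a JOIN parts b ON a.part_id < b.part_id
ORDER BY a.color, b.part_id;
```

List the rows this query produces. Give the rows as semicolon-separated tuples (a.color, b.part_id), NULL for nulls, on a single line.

(black, 9); (black, 9); (gray, 8); (gray, 8); (gray, 8); (gray, 9); (teal, 9)

INNER JOIN keeps only pairs where the ON condition holds.
Matching on a.part_id < b.part_id. A NULL in a compared column never satisfies the condition.
Matched pairs: 7.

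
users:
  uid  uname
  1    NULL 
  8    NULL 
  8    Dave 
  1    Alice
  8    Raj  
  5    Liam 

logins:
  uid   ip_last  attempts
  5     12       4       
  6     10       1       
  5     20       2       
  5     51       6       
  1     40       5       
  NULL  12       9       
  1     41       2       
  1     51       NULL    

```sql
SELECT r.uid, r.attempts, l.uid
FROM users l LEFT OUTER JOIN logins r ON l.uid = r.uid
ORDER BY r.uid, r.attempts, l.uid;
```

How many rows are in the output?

12

LEFT JOIN keeps every row from `users`; unmatched rows get NULL for `logins`'s columns.
Matching on l.uid = r.uid. A NULL in a compared column never satisfies the condition.
- l row (uid=1): matches 3 r row(s) → 3 output row(s).
- l row (uid=8): no match → kept, r columns NULL.
- l row (uid=8): no match → kept, r columns NULL.
- l row (uid=1): matches 3 r row(s) → 3 output row(s).
- l row (uid=8): no match → kept, r columns NULL.
- l row (uid=5): matches 3 r row(s) → 3 output row(s).
Total: 9 matched + 3 padded = 12 rows.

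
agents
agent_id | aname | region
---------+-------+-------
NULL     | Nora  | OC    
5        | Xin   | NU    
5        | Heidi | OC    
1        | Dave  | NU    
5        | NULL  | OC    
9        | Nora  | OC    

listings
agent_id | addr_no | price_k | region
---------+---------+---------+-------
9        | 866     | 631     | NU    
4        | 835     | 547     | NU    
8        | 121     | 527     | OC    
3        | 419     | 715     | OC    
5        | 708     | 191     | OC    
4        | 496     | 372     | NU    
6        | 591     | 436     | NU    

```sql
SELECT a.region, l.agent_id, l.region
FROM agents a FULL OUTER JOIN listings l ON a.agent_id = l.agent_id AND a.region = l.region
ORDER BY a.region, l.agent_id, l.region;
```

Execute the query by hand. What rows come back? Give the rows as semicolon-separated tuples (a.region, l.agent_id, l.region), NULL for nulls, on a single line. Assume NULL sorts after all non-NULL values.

(NU, NULL, NULL); (NU, NULL, NULL); (OC, 5, OC); (OC, 5, OC); (OC, NULL, NULL); (OC, NULL, NULL); (NULL, 3, OC); (NULL, 4, NU); (NULL, 4, NU); (NULL, 6, NU); (NULL, 8, OC); (NULL, 9, NU)

FULL OUTER JOIN keeps every row from both sides; unmatched rows get NULL for the other side's columns.
Matching on a.agent_id = l.agent_id AND a.region = l.region. A NULL in a compared column never satisfies the condition.
- agent_id=NULL, region=OC: no l row matches, row kept with l columns NULL.
- agent_id=5, region=NU: no l row matches, row kept with l columns NULL.
- agent_id=5, region=OC: 1 matching l row(s), so 1 row(s) emitted.
- agent_id=1, region=NU: no l row matches, row kept with l columns NULL.
- agent_id=5, region=OC: 1 matching l row(s), so 1 row(s) emitted.
- agent_id=9, region=OC: no l row matches, row kept with l columns NULL.
- 6 row(s) from l found no a partner → padded with NULL.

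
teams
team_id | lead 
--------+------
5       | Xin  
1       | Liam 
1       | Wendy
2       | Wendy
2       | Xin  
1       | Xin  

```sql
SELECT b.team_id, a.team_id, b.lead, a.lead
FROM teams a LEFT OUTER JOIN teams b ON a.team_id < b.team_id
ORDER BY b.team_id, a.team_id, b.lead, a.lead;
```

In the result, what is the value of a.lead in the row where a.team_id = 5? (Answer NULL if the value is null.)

Xin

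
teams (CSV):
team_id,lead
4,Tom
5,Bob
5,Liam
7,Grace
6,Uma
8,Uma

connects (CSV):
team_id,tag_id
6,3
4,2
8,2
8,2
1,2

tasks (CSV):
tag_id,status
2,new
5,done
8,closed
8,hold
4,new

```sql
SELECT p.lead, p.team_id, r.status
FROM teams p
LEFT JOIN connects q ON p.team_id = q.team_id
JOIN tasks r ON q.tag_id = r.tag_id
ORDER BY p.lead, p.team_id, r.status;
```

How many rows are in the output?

Step 1 — p LEFT JOIN q on team_id → 7 row(s).
Then INNER JOIN `tasks r` on tag_id: keep only rows whose q.tag_id appears in r.
Result: 3 row(s).

3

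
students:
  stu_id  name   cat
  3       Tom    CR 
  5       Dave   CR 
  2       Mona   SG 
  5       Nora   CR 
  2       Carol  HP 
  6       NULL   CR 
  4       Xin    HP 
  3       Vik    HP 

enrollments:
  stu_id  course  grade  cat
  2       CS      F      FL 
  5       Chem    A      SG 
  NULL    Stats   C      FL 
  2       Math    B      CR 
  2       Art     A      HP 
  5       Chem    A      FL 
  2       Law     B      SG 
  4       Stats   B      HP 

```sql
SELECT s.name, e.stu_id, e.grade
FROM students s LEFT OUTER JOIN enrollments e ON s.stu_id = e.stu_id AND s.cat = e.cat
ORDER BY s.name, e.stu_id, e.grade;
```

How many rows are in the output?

8

LEFT JOIN keeps every row from `students`; unmatched rows get NULL for `enrollments`'s columns.
Matching on s.stu_id = e.stu_id AND s.cat = e.cat. A NULL in a compared column never satisfies the condition.
- stu_id=3, cat=CR: no e row matches, row kept with e columns NULL.
- stu_id=5, cat=CR: no e row matches, row kept with e columns NULL.
- stu_id=2, cat=SG: 1 matching e row(s), so 1 row(s) emitted.
- stu_id=5, cat=CR: no e row matches, row kept with e columns NULL.
- stu_id=2, cat=HP: 1 matching e row(s), so 1 row(s) emitted.
- stu_id=6, cat=CR: no e row matches, row kept with e columns NULL.
- stu_id=4, cat=HP: 1 matching e row(s), so 1 row(s) emitted.
- stu_id=3, cat=HP: no e row matches, row kept with e columns NULL.
Total: 3 matched + 5 padded = 8 rows.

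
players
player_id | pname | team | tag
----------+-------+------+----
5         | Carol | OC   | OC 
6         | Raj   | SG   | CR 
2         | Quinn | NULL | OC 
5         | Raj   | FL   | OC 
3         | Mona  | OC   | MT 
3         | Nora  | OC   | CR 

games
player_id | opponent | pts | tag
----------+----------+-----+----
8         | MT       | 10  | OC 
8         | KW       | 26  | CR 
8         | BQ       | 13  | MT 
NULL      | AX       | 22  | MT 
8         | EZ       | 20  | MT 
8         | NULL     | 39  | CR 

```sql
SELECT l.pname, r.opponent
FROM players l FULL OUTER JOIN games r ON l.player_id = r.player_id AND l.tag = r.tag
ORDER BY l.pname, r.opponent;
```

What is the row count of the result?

12

FULL OUTER JOIN keeps every row from both sides; unmatched rows get NULL for the other side's columns.
Matching on l.player_id = r.player_id AND l.tag = r.tag. A NULL in a compared column never satisfies the condition.
Matched pairs: 0; unmatched l rows kept: 6; unmatched r rows kept: 6.
Total: 0 matched + 12 padded = 12 rows.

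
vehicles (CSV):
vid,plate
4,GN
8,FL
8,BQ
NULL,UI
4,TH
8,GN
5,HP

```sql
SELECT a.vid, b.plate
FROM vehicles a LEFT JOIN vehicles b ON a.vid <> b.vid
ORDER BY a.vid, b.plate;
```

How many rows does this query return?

23

LEFT JOIN keeps every row from `vehicles a`; unmatched rows get NULL for `vehicles b`'s columns.
Matching on a.vid <> b.vid. A NULL in a compared column never satisfies the condition.
- a row (vid=4): matches 4 b row(s) → 4 output row(s).
- a row (vid=8): matches 3 b row(s) → 3 output row(s).
- a row (vid=8): matches 3 b row(s) → 3 output row(s).
- a row (vid=NULL): no match → kept, b columns NULL.
- a row (vid=4): matches 4 b row(s) → 4 output row(s).
- a row (vid=8): matches 3 b row(s) → 3 output row(s).
- a row (vid=5): matches 5 b row(s) → 5 output row(s).
Total: 22 matched + 1 padded = 23 rows.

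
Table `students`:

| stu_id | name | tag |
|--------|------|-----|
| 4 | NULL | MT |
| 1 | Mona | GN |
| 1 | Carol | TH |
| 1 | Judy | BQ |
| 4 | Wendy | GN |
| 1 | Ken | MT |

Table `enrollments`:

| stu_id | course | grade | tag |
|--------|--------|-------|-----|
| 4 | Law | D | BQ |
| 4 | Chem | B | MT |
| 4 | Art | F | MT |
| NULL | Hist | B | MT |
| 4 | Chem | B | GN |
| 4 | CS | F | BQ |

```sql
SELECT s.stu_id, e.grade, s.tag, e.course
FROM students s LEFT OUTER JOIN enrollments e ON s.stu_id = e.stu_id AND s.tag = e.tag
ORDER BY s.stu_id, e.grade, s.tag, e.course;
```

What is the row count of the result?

7

LEFT JOIN keeps every row from `students`; unmatched rows get NULL for `enrollments`'s columns.
Matching on s.stu_id = e.stu_id AND s.tag = e.tag. A NULL in a compared column never satisfies the condition.
- s row (stu_id=4, tag=MT): matches 2 e row(s) → 2 output row(s).
- s row (stu_id=1, tag=GN): no match → kept, e columns NULL.
- s row (stu_id=1, tag=TH): no match → kept, e columns NULL.
- s row (stu_id=1, tag=BQ): no match → kept, e columns NULL.
- s row (stu_id=4, tag=GN): matches 1 e row(s) → 1 output row(s).
- s row (stu_id=1, tag=MT): no match → kept, e columns NULL.
Total: 3 matched + 4 padded = 7 rows.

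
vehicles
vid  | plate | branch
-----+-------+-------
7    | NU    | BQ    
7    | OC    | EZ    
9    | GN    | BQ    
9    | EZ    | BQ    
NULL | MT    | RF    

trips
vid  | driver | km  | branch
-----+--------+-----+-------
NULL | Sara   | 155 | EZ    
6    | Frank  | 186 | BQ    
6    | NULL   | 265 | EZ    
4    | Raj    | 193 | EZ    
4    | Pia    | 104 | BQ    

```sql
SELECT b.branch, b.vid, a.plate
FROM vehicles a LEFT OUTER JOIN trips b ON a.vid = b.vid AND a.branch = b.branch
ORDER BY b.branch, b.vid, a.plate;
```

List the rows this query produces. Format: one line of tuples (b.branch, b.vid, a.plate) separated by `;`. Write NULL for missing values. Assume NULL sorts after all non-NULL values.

(NULL, NULL, EZ); (NULL, NULL, GN); (NULL, NULL, MT); (NULL, NULL, NU); (NULL, NULL, OC)

LEFT JOIN keeps every row from `vehicles`; unmatched rows get NULL for `trips`'s columns.
Matching on a.vid = b.vid AND a.branch = b.branch. A NULL in a compared column never satisfies the condition.
Matched pairs: 0; unmatched a rows kept: 5.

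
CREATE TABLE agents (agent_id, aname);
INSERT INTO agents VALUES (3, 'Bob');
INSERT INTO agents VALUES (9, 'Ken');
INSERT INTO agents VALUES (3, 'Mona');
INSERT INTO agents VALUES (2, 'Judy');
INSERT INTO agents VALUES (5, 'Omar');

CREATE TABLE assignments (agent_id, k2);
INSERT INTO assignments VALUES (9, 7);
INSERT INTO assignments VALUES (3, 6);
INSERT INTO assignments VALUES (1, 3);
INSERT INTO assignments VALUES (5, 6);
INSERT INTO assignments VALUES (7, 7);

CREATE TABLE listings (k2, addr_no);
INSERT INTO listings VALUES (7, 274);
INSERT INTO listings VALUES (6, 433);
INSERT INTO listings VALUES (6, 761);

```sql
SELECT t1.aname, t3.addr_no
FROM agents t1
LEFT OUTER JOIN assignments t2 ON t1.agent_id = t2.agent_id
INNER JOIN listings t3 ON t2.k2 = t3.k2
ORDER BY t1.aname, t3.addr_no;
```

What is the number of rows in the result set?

Step 1 — t1 LEFT JOIN t2 on agent_id → 5 row(s).
Then INNER JOIN `listings t3` on k2: keep only rows whose t2.k2 appears in t3.
Result: 7 row(s).

7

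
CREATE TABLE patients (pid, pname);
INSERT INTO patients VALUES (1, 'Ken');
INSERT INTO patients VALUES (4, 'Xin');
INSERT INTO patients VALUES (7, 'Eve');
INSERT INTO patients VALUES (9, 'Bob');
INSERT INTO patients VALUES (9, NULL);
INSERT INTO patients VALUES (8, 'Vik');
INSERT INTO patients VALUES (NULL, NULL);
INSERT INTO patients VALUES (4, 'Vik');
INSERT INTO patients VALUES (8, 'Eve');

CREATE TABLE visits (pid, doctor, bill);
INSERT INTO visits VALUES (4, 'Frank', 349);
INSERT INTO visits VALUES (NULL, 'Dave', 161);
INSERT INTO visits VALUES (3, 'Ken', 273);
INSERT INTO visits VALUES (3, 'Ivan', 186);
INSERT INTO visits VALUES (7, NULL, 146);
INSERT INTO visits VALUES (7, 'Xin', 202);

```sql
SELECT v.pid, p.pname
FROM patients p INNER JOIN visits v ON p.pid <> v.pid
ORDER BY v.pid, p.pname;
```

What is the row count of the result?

36

INNER JOIN keeps only pairs where the ON condition holds.
Matching on p.pid <> v.pid. A NULL in a compared column never satisfies the condition.
- p[0] pid=1 → 5 match(es) in v → 5 row(s).
- p[1] pid=4 → 4 match(es) in v → 4 row(s).
- p[2] pid=7 → 3 match(es) in v → 3 row(s).
- p[3] pid=9 → 5 match(es) in v → 5 row(s).
- p[4] pid=9 → 5 match(es) in v → 5 row(s).
- p[5] pid=8 → 5 match(es) in v → 5 row(s).
- p[6] pid=NULL → no match; dropped.
- p[7] pid=4 → 4 match(es) in v → 4 row(s).
- p[8] pid=8 → 5 match(es) in v → 5 row(s).
Total: 36 rows.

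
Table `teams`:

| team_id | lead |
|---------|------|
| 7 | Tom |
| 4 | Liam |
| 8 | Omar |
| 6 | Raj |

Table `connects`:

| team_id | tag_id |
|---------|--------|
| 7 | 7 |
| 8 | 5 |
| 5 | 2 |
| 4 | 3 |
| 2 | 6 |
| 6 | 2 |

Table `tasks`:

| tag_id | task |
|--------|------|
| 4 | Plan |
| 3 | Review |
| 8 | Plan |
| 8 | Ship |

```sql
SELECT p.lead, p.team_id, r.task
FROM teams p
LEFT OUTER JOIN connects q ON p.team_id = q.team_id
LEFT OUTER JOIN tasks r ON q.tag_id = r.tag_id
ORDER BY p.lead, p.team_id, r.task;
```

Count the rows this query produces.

Joins associate left-to-right: teams LEFT JOIN connects on team_id gives 4 intermediate row(s).
Then LEFT JOIN `tasks r` on tag_id: each of those 4 rows is kept; rows whose q.tag_id has no match in r get NULL for r's columns.
Result: 4 row(s).

4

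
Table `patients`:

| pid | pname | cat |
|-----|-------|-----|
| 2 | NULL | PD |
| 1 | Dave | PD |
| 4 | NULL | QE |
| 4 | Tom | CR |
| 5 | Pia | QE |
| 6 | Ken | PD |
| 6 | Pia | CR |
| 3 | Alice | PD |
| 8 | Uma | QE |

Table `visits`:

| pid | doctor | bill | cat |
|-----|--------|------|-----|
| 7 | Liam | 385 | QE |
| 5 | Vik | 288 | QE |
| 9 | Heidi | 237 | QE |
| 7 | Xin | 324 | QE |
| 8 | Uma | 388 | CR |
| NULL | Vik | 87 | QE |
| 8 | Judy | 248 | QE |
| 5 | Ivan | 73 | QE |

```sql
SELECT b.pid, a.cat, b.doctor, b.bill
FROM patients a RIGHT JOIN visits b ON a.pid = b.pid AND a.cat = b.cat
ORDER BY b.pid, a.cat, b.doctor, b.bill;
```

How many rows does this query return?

RIGHT JOIN keeps every row from `visits`; unmatched rows get NULL for `patients`'s columns.
Matching on a.pid = b.pid AND a.cat = b.cat. A NULL in a compared column never satisfies the condition.
Matched pairs: 3; unmatched b rows kept: 5.
Total: 3 matched + 5 padded = 8 rows.

8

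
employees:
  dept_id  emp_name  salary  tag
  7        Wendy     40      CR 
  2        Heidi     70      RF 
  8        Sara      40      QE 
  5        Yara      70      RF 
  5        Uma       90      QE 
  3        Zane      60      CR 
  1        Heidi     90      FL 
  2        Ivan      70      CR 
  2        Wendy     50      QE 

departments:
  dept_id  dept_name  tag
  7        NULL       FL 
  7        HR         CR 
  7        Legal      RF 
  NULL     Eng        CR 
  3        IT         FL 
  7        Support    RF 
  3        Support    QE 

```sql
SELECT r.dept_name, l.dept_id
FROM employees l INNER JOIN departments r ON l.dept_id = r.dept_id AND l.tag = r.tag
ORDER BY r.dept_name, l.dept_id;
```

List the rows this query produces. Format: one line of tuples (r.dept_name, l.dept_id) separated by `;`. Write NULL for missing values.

INNER JOIN keeps only pairs where the ON condition holds.
Matching on l.dept_id = r.dept_id AND l.tag = r.tag. A NULL in a compared column never satisfies the condition.
Matched pairs: 1.

(HR, 7)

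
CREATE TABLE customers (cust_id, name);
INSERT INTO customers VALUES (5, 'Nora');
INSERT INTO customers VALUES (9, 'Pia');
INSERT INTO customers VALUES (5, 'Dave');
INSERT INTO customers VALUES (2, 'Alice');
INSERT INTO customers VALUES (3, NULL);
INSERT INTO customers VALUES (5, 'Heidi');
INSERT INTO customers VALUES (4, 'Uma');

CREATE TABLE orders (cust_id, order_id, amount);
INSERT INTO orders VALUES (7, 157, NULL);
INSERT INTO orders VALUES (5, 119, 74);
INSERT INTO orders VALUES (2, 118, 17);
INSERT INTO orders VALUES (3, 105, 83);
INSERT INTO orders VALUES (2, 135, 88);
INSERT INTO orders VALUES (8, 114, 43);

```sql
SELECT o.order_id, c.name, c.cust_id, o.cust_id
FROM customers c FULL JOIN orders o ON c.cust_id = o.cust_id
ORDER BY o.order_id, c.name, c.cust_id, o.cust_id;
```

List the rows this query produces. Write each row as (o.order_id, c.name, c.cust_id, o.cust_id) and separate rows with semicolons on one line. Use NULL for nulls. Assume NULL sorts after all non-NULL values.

FULL OUTER JOIN keeps every row from both sides; unmatched rows get NULL for the other side's columns.
Matching on c.cust_id = o.cust_id.
- c (cust_id=5) pairs with 1 row(s) of o.
- c (cust_id=9) has no partner → padded with NULL.
- c (cust_id=5) pairs with 1 row(s) of o.
- c (cust_id=2) pairs with 2 row(s) of o.
- c (cust_id=3) pairs with 1 row(s) of o.
- c (cust_id=5) pairs with 1 row(s) of o.
- c (cust_id=4) has no partner → padded with NULL.
- 2 o row(s) had no c match → kept, c columns NULL.
After projecting and ordering:
o.order_id | c.name | c.cust_id | o.cust_id
105 | NULL | 3 | 3
114 | NULL | NULL | 8
118 | Alice | 2 | 2
119 | Dave | 5 | 5
119 | Heidi | 5 | 5
119 | Nora | 5 | 5
135 | Alice | 2 | 2
157 | NULL | NULL | 7
NULL | Pia | 9 | NULL
NULL | Uma | 4 | NULL

(105, NULL, 3, 3); (114, NULL, NULL, 8); (118, Alice, 2, 2); (119, Dave, 5, 5); (119, Heidi, 5, 5); (119, Nora, 5, 5); (135, Alice, 2, 2); (157, NULL, NULL, 7); (NULL, Pia, 9, NULL); (NULL, Uma, 4, NULL)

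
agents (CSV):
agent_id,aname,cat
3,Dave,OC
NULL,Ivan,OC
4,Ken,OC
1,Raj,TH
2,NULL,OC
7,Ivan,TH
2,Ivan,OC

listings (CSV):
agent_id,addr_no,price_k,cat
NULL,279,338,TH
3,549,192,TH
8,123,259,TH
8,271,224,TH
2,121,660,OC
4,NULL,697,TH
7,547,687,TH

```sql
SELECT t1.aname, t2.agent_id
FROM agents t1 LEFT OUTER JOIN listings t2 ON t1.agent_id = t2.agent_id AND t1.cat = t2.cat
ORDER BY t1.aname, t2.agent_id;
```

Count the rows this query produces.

7

LEFT JOIN keeps every row from `agents`; unmatched rows get NULL for `listings`'s columns.
Matching on t1.agent_id = t2.agent_id AND t1.cat = t2.cat. A NULL in a compared column never satisfies the condition.
- t1[0] agent_id=3, cat=OC → no match; kept with NULLs on the t2 side.
- t1[1] agent_id=NULL, cat=OC → no match; kept with NULLs on the t2 side.
- t1[2] agent_id=4, cat=OC → no match; kept with NULLs on the t2 side.
- t1[3] agent_id=1, cat=TH → no match; kept with NULLs on the t2 side.
- t1[4] agent_id=2, cat=OC → 1 match(es) in t2 → 1 row(s).
- t1[5] agent_id=7, cat=TH → 1 match(es) in t2 → 1 row(s).
- t1[6] agent_id=2, cat=OC → 1 match(es) in t2 → 1 row(s).
Total: 3 matched + 4 padded = 7 rows.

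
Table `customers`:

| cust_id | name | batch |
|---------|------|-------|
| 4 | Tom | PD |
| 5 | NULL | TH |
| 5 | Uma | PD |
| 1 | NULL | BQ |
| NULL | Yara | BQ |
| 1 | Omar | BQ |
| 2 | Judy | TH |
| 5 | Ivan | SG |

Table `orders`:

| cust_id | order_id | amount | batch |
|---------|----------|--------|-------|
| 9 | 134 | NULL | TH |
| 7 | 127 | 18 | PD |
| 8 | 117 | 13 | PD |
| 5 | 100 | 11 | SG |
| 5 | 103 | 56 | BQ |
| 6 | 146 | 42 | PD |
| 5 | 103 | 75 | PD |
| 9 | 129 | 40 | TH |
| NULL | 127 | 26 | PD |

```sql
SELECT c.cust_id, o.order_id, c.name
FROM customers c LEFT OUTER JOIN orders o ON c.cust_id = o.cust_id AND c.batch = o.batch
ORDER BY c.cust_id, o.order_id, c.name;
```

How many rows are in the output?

LEFT JOIN keeps every row from `customers`; unmatched rows get NULL for `orders`'s columns.
Matching on c.cust_id = o.cust_id AND c.batch = o.batch. A NULL in a compared column never satisfies the condition.
Matched pairs: 2; unmatched c rows kept: 6.
Total: 2 matched + 6 padded = 8 rows.

8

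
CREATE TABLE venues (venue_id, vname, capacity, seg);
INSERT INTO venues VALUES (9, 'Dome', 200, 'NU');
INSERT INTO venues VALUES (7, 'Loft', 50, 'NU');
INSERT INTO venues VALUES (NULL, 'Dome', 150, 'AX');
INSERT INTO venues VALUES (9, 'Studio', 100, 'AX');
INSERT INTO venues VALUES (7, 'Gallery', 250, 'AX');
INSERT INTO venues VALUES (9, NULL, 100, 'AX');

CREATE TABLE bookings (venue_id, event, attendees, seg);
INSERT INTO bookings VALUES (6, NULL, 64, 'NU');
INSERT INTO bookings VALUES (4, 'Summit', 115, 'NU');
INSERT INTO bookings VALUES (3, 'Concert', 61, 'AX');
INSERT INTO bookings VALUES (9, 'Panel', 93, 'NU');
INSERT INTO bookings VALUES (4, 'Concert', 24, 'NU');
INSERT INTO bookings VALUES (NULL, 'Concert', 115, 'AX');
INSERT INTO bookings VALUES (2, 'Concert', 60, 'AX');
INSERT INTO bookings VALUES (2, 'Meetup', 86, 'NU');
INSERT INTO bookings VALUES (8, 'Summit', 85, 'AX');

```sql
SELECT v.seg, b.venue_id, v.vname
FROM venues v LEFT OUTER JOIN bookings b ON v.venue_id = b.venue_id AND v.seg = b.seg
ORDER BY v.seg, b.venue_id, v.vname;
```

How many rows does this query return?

LEFT JOIN keeps every row from `venues`; unmatched rows get NULL for `bookings`'s columns.
Matching on v.venue_id = b.venue_id AND v.seg = b.seg. A NULL in a compared column never satisfies the condition.
- v[0] venue_id=9, seg=NU → 1 match(es) in b → 1 row(s).
- v[1] venue_id=7, seg=NU → no match; kept with NULLs on the b side.
- v[2] venue_id=NULL, seg=AX → no match; kept with NULLs on the b side.
- v[3] venue_id=9, seg=AX → no match; kept with NULLs on the b side.
- v[4] venue_id=7, seg=AX → no match; kept with NULLs on the b side.
- v[5] venue_id=9, seg=AX → no match; kept with NULLs on the b side.
Total: 1 matched + 5 padded = 6 rows.

6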